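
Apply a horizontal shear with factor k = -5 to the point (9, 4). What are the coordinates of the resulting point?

Shear matrix for horizontal shear with factor k = -5:
[[1, -5], [0, 1]]
Result: (9, 4) → (-11, 4)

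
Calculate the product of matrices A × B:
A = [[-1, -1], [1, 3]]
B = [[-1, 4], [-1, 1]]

Matrix multiplication:
C[0][0] = -1×-1 + -1×-1 = 2
C[0][1] = -1×4 + -1×1 = -5
C[1][0] = 1×-1 + 3×-1 = -4
C[1][1] = 1×4 + 3×1 = 7
Result: [[2, -5], [-4, 7]]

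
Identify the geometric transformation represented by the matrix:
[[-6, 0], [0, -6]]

This matrix represents: uniform scaling by factor -6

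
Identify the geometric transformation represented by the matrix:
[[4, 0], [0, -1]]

This matrix represents: non-uniform scaling by sx = 4, sy = -1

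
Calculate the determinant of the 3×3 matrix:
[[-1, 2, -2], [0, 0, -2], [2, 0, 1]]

Expansion along first row:
det = -1·det([[0,-2],[0,1]]) - 2·det([[0,-2],[2,1]]) + -2·det([[0,0],[2,0]])
    = -1·(0·1 - -2·0) - 2·(0·1 - -2·2) + -2·(0·0 - 0·2)
    = -1·0 - 2·4 + -2·0
    = 0 + -8 + 0 = -8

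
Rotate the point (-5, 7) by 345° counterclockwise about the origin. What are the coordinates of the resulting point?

Rotation matrix for 345°: [[cos 345°, -sin 345°], [sin 345°, cos 345°]] ≈ [[0.965926, 0.258819], [-0.258819, 0.965926]]
[[0.965926, 0.258819], [-0.258819, 0.965926]] × [-5, 7]ᵀ ≈ [-3.0179, 8.0556]ᵀ
Result: (-3.0179, 8.0556)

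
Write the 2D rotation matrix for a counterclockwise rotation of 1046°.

Rotation matrix formula: [[cos θ, -sin θ], [sin θ, cos θ]]
For θ = 1046°:
cos(1046°) = 0.8290
sin(1046°) = -0.5592
Result: [[0.8290, 0.5592], [-0.5592, 0.8290]]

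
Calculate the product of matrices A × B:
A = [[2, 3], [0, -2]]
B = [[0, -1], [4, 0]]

Matrix multiplication:
C[0][0] = 2×0 + 3×4 = 12
C[0][1] = 2×-1 + 3×0 = -2
C[1][0] = 0×0 + -2×4 = -8
C[1][1] = 0×-1 + -2×0 = 0
Result: [[12, -2], [-8, 0]]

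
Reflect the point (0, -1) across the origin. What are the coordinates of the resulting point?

Reflection across origin: (0, -1) → (0, 1)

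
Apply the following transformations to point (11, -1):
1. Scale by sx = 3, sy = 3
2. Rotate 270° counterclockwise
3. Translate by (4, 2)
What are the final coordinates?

Step 1: Scale → (33, -3)
Step 2: Rotate 270° → (-3, -33)
Step 3: Translate → (1, -31)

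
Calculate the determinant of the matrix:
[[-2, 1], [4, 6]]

For a 2×2 matrix [[a, b], [c, d]], det = ad - bc
det = (-2)(6) - (1)(4) = -12 - 4 = -16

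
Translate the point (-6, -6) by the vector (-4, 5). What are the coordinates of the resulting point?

Translation by (-4, 5) (homogeneous matrix [[1, 0, -4], [0, 1, 5], [0, 0, 1]]):
x' = -6 + -4 = -10
y' = -6 + 5 = -1
Result: (-10, -1)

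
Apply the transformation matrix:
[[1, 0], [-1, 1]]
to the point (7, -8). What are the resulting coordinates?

Matrix multiplication:
[[1, 0], [-1, 1]] × [7, -8]ᵀ
= [(1)(7) + (0)(-8), (-1)(7) + (1)(-8)]ᵀ
= [7, -15]ᵀ
Result: (7, -15)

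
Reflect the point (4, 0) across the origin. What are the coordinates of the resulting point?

Reflection across origin: (4, 0) → (-4, 0)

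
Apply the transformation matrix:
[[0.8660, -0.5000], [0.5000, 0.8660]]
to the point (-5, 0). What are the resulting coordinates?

Matrix multiplication:
[[0.8660, -0.5000], [0.5000, 0.8660]] × [-5, 0]ᵀ
= [(0.8660)(-5) + (-0.5000)(0), (0.5000)(-5) + (0.8660)(0)]ᵀ
= [-4.3300, -2.5000]ᵀ
Result: (-4.3300, -2.5000)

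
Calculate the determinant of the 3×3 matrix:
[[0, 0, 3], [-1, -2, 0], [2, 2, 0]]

Expansion along first row:
det = 0·det([[-2,0],[2,0]]) - 0·det([[-1,0],[2,0]]) + 3·det([[-1,-2],[2,2]])
    = 0·(-2·0 - 0·2) - 0·(-1·0 - 0·2) + 3·(-1·2 - -2·2)
    = 0·0 - 0·0 + 3·2
    = 0 + 0 + 6 = 6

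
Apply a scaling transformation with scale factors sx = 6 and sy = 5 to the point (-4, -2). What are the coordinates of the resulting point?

Scaling matrix:
[[6, 0], [0, 5]]
Result: (-4 × 6, -2 × 5) = (-24, -10)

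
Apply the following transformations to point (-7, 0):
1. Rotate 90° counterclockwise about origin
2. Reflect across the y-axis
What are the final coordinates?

Step 1: Rotate 90° → (0, -7)
Step 2: Reflect across y-axis → (0, -7)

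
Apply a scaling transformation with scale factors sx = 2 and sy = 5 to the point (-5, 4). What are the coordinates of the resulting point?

Scaling matrix:
[[2, 0], [0, 5]]
Result: (-5 × 2, 4 × 5) = (-10, 20)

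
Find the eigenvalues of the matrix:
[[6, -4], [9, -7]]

Characteristic equation: det(A - λI) = 0
λ² - (trace)λ + (det) = 0
trace = 6 + -7 = -1, det = (6)(-7) - (-4)(9) = -6
λ² - (-1)λ + (-6) = 0
λ = (-1 ± √((-1)² - 4·(-6))) / 2 = (-1 ± √25) / 2
Solving: λ = -3, 2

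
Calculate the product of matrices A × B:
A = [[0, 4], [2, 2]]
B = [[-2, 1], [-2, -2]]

Matrix multiplication:
C[0][0] = 0×-2 + 4×-2 = -8
C[0][1] = 0×1 + 4×-2 = -8
C[1][0] = 2×-2 + 2×-2 = -8
C[1][1] = 2×1 + 2×-2 = -2
Result: [[-8, -8], [-8, -2]]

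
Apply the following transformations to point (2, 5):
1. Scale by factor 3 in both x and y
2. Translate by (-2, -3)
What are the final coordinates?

Step 1: Scale (2, 5) by 3 → (6, 15)
Step 2: Translate by (-2, -3) → (4, 12)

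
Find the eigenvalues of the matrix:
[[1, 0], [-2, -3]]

Characteristic equation: det(A - λI) = 0
λ² - (trace)λ + (det) = 0
trace = 1 + -3 = -2, det = (1)(-3) - (0)(-2) = -3
λ² - (-2)λ + (-3) = 0
λ = (-2 ± √((-2)² - 4·(-3))) / 2 = (-2 ± √16) / 2
Solving: λ = -3, 1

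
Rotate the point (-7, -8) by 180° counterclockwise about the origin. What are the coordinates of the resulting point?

Rotation matrix for 180°: [[cos 180°, -sin 180°], [sin 180°, cos 180°]] = [[-1, 0], [0, -1]]
[[-1, 0], [0, -1]] × [-7, -8]ᵀ = [7, 8]ᵀ
Result: (7, 8)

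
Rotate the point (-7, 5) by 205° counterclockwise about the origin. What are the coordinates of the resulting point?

Rotation matrix for 205°: [[cos 205°, -sin 205°], [sin 205°, cos 205°]] ≈ [[-0.906308, 0.422618], [-0.422618, -0.906308]]
[[-0.906308, 0.422618], [-0.422618, -0.906308]] × [-7, 5]ᵀ ≈ [8.4572, -1.5732]ᵀ
Result: (8.4572, -1.5732)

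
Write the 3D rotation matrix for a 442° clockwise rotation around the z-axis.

Rotation matrix for clockwise 442° around z-axis:
A clockwise rotation by 442° is a counterclockwise rotation by -442°.
cos(-442°) = 0.1392, sin(-442°) = -0.9903
Result: [[0.1392, 0.9903, 0], [-0.9903, 0.1392, 0], [0, 0, 1]]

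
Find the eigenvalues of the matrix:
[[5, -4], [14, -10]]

Characteristic equation: det(A - λI) = 0
λ² - (trace)λ + (det) = 0
trace = 5 + -10 = -5, det = (5)(-10) - (-4)(14) = 6
λ² - (-5)λ + (6) = 0
λ = (-5 ± √((-5)² - 4·(6))) / 2 = (-5 ± √1) / 2
Solving: λ = -3, -2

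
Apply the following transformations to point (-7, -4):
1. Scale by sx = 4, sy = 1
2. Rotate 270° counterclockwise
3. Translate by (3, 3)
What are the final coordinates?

Step 1: Scale → (-28, -4)
Step 2: Rotate 270° → (-4, 28)
Step 3: Translate → (-1, 31)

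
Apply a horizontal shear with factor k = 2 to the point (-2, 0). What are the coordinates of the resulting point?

Shear matrix for horizontal shear with factor k = 2:
[[1, 2], [0, 1]]
Result: (-2, 0) → (-2, 0)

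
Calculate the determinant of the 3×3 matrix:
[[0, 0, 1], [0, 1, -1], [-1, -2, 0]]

Expansion along first row:
det = 0·det([[1,-1],[-2,0]]) - 0·det([[0,-1],[-1,0]]) + 1·det([[0,1],[-1,-2]])
    = 0·(1·0 - -1·-2) - 0·(0·0 - -1·-1) + 1·(0·-2 - 1·-1)
    = 0·-2 - 0·-1 + 1·1
    = 0 + 0 + 1 = 1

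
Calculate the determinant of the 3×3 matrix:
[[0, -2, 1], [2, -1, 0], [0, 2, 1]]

Expansion along first row:
det = 0·det([[-1,0],[2,1]]) - -2·det([[2,0],[0,1]]) + 1·det([[2,-1],[0,2]])
    = 0·(-1·1 - 0·2) - -2·(2·1 - 0·0) + 1·(2·2 - -1·0)
    = 0·-1 - -2·2 + 1·4
    = 0 + 4 + 4 = 8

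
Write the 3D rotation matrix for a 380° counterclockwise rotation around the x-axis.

Rotation matrix for counterclockwise 380° around x-axis:
cos(380°) = 0.9397, sin(380°) = 0.3420
Result: [[1, 0, 0], [0, 0.9397, -0.3420], [0, 0.3420, 0.9397]]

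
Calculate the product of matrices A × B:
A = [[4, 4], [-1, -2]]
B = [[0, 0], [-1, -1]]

Matrix multiplication:
C[0][0] = 4×0 + 4×-1 = -4
C[0][1] = 4×0 + 4×-1 = -4
C[1][0] = -1×0 + -2×-1 = 2
C[1][1] = -1×0 + -2×-1 = 2
Result: [[-4, -4], [2, 2]]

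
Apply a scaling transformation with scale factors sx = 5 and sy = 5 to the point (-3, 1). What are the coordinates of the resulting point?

Scaling matrix:
[[5, 0], [0, 5]]
Result: (-3 × 5, 1 × 5) = (-15, 5)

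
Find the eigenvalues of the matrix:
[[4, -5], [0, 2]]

Characteristic equation: det(A - λI) = 0
λ² - (trace)λ + (det) = 0
trace = 4 + 2 = 6, det = (4)(2) - (-5)(0) = 8
λ² - (6)λ + (8) = 0
λ = (6 ± √((6)² - 4·(8))) / 2 = (6 ± √4) / 2
Solving: λ = 2, 4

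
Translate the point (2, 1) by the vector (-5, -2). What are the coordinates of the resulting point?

Translation by (-5, -2) (homogeneous matrix [[1, 0, -5], [0, 1, -2], [0, 0, 1]]):
x' = 2 + -5 = -3
y' = 1 + -2 = -1
Result: (-3, -1)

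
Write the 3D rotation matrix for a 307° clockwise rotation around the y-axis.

Rotation matrix for clockwise 307° around y-axis:
A clockwise rotation by 307° is a counterclockwise rotation by -307°.
cos(-307°) = 0.6018, sin(-307°) = 0.7986
Result: [[0.6018, 0, 0.7986], [0, 1, 0], [-0.7986, 0, 0.6018]]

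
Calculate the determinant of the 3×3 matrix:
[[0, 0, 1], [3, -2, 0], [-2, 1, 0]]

Expansion along first row:
det = 0·det([[-2,0],[1,0]]) - 0·det([[3,0],[-2,0]]) + 1·det([[3,-2],[-2,1]])
    = 0·(-2·0 - 0·1) - 0·(3·0 - 0·-2) + 1·(3·1 - -2·-2)
    = 0·0 - 0·0 + 1·-1
    = 0 + 0 + -1 = -1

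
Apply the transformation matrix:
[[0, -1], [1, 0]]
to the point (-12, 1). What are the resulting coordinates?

Matrix multiplication:
[[0, -1], [1, 0]] × [-12, 1]ᵀ
= [(0)(-12) + (-1)(1), (1)(-12) + (0)(1)]ᵀ
= [-1, -12]ᵀ
Result: (-1, -12)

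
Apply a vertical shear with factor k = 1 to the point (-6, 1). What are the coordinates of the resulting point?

Shear matrix for vertical shear with factor k = 1:
[[1, 0], [1, 1]]
Result: (-6, 1) → (-6, -5)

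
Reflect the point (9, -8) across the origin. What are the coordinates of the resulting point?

Reflection across origin: (9, -8) → (-9, 8)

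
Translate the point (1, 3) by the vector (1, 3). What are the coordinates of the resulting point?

Translation by (1, 3) (homogeneous matrix [[1, 0, 1], [0, 1, 3], [0, 0, 1]]):
x' = 1 + 1 = 2
y' = 3 + 3 = 6
Result: (2, 6)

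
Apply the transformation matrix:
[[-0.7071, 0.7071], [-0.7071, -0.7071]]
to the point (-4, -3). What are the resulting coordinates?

Matrix multiplication:
[[-0.7071, 0.7071], [-0.7071, -0.7071]] × [-4, -3]ᵀ
= [(-0.7071)(-4) + (0.7071)(-3), (-0.7071)(-4) + (-0.7071)(-3)]ᵀ
= [0.7071, 4.9497]ᵀ
Result: (0.7071, 4.9497)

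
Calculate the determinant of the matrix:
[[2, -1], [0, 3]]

For a 2×2 matrix [[a, b], [c, d]], det = ad - bc
det = (2)(3) - (-1)(0) = 6 - 0 = 6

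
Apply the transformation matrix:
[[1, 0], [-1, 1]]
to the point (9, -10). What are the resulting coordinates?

Matrix multiplication:
[[1, 0], [-1, 1]] × [9, -10]ᵀ
= [(1)(9) + (0)(-10), (-1)(9) + (1)(-10)]ᵀ
= [9, -19]ᵀ
Result: (9, -19)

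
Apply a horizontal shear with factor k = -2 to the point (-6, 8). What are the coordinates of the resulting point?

Shear matrix for horizontal shear with factor k = -2:
[[1, -2], [0, 1]]
Result: (-6, 8) → (-22, 8)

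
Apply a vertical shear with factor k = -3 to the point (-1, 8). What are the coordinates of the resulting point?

Shear matrix for vertical shear with factor k = -3:
[[1, 0], [-3, 1]]
Result: (-1, 8) → (-1, 11)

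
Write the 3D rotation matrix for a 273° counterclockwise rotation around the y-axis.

Rotation matrix for counterclockwise 273° around y-axis:
cos(273°) = 0.0523, sin(273°) = -0.9986
Result: [[0.0523, 0, -0.9986], [0, 1, 0], [0.9986, 0, 0.0523]]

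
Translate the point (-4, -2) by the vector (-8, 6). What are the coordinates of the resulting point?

Translation by (-8, 6) (homogeneous matrix [[1, 0, -8], [0, 1, 6], [0, 0, 1]]):
x' = -4 + -8 = -12
y' = -2 + 6 = 4
Result: (-12, 4)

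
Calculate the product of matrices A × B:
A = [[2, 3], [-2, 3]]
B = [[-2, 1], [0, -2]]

Matrix multiplication:
C[0][0] = 2×-2 + 3×0 = -4
C[0][1] = 2×1 + 3×-2 = -4
C[1][0] = -2×-2 + 3×0 = 4
C[1][1] = -2×1 + 3×-2 = -8
Result: [[-4, -4], [4, -8]]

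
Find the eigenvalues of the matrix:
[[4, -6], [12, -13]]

Characteristic equation: det(A - λI) = 0
λ² - (trace)λ + (det) = 0
trace = 4 + -13 = -9, det = (4)(-13) - (-6)(12) = 20
λ² - (-9)λ + (20) = 0
λ = (-9 ± √((-9)² - 4·(20))) / 2 = (-9 ± √1) / 2
Solving: λ = -5, -4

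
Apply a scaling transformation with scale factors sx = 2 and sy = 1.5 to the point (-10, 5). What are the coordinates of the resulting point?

Scaling matrix:
[[2, 0], [0, 1.50]]
Result: (-10 × 2, 5 × 1.5) = (-20, 7.5)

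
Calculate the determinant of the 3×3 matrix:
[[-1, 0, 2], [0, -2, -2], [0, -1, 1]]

Expansion along first row:
det = -1·det([[-2,-2],[-1,1]]) - 0·det([[0,-2],[0,1]]) + 2·det([[0,-2],[0,-1]])
    = -1·(-2·1 - -2·-1) - 0·(0·1 - -2·0) + 2·(0·-1 - -2·0)
    = -1·-4 - 0·0 + 2·0
    = 4 + 0 + 0 = 4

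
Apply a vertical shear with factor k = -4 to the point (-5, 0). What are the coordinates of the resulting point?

Shear matrix for vertical shear with factor k = -4:
[[1, 0], [-4, 1]]
Result: (-5, 0) → (-5, 20)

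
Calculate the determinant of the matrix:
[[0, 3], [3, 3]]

For a 2×2 matrix [[a, b], [c, d]], det = ad - bc
det = (0)(3) - (3)(3) = 0 - 9 = -9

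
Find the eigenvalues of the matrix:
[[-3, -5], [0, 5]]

Characteristic equation: det(A - λI) = 0
λ² - (trace)λ + (det) = 0
trace = -3 + 5 = 2, det = (-3)(5) - (-5)(0) = -15
λ² - (2)λ + (-15) = 0
λ = (2 ± √((2)² - 4·(-15))) / 2 = (2 ± √64) / 2
Solving: λ = -3, 5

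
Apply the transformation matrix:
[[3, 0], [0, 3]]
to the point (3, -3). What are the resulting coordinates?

Matrix multiplication:
[[3, 0], [0, 3]] × [3, -3]ᵀ
= [(3)(3) + (0)(-3), (0)(3) + (3)(-3)]ᵀ
= [9, -9]ᵀ
Result: (9, -9)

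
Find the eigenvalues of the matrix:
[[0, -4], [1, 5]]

Characteristic equation: det(A - λI) = 0
λ² - (trace)λ + (det) = 0
trace = 0 + 5 = 5, det = (0)(5) - (-4)(1) = 4
λ² - (5)λ + (4) = 0
λ = (5 ± √((5)² - 4·(4))) / 2 = (5 ± √9) / 2
Solving: λ = 1, 4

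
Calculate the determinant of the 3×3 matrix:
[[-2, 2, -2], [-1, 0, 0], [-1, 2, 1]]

Expansion along first row:
det = -2·det([[0,0],[2,1]]) - 2·det([[-1,0],[-1,1]]) + -2·det([[-1,0],[-1,2]])
    = -2·(0·1 - 0·2) - 2·(-1·1 - 0·-1) + -2·(-1·2 - 0·-1)
    = -2·0 - 2·-1 + -2·-2
    = 0 + 2 + 4 = 6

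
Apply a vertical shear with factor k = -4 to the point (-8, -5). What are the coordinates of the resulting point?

Shear matrix for vertical shear with factor k = -4:
[[1, 0], [-4, 1]]
Result: (-8, -5) → (-8, 27)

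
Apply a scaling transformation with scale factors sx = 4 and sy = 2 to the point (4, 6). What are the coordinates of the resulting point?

Scaling matrix:
[[4, 0], [0, 2]]
Result: (4 × 4, 6 × 2) = (16, 12)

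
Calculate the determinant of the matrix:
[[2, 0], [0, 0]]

For a 2×2 matrix [[a, b], [c, d]], det = ad - bc
det = (2)(0) - (0)(0) = 0 - 0 = 0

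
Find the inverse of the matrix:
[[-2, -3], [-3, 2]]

For [[a,b],[c,d]], inverse = (1/det)·[[d,-b],[-c,a]]
det = (-2)(2) - (-3)(-3) = -4 - 9 = -13
Inverse = (1/-13)·[[2, 3], [3, -2]]
= [[-2/13, -3/13], [-3/13, 2/13]]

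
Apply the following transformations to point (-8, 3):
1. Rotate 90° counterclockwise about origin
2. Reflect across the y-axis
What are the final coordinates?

Step 1: Rotate 90° → (-3, -8)
Step 2: Reflect across y-axis → (3, -8)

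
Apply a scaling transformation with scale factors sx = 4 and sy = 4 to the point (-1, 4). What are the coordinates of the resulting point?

Scaling matrix:
[[4, 0], [0, 4]]
Result: (-1 × 4, 4 × 4) = (-4, 16)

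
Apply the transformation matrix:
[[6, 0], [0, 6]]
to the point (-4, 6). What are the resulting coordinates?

Matrix multiplication:
[[6, 0], [0, 6]] × [-4, 6]ᵀ
= [(6)(-4) + (0)(6), (0)(-4) + (6)(6)]ᵀ
= [-24, 36]ᵀ
Result: (-24, 36)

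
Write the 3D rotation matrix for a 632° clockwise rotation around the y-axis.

Rotation matrix for clockwise 632° around y-axis:
A clockwise rotation by 632° is a counterclockwise rotation by -632°.
cos(-632°) = 0.0349, sin(-632°) = 0.9994
Result: [[0.0349, 0, 0.9994], [0, 1, 0], [-0.9994, 0, 0.0349]]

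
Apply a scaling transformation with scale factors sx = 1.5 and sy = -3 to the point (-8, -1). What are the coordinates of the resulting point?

Scaling matrix:
[[1.50, 0], [0, -3]]
Result: (-8 × 1.5, -1 × -3) = (-12, 3)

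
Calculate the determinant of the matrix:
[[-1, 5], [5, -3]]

For a 2×2 matrix [[a, b], [c, d]], det = ad - bc
det = (-1)(-3) - (5)(5) = 3 - 25 = -22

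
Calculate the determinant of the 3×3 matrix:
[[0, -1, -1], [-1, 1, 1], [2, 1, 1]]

Expansion along first row:
det = 0·det([[1,1],[1,1]]) - -1·det([[-1,1],[2,1]]) + -1·det([[-1,1],[2,1]])
    = 0·(1·1 - 1·1) - -1·(-1·1 - 1·2) + -1·(-1·1 - 1·2)
    = 0·0 - -1·-3 + -1·-3
    = 0 + -3 + 3 = 0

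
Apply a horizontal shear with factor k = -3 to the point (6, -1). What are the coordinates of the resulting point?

Shear matrix for horizontal shear with factor k = -3:
[[1, -3], [0, 1]]
Result: (6, -1) → (9, -1)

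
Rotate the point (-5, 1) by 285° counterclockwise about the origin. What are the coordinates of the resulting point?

Rotation matrix for 285°: [[cos 285°, -sin 285°], [sin 285°, cos 285°]] ≈ [[0.258819, 0.965926], [-0.965926, 0.258819]]
[[0.258819, 0.965926], [-0.965926, 0.258819]] × [-5, 1]ᵀ ≈ [-0.3282, 5.0884]ᵀ
Result: (-0.3282, 5.0884)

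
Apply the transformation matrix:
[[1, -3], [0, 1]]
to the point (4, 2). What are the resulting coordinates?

Matrix multiplication:
[[1, -3], [0, 1]] × [4, 2]ᵀ
= [(1)(4) + (-3)(2), (0)(4) + (1)(2)]ᵀ
= [-2, 2]ᵀ
Result: (-2, 2)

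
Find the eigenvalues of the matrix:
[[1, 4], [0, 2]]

Characteristic equation: det(A - λI) = 0
λ² - (trace)λ + (det) = 0
trace = 1 + 2 = 3, det = (1)(2) - (4)(0) = 2
λ² - (3)λ + (2) = 0
λ = (3 ± √((3)² - 4·(2))) / 2 = (3 ± √1) / 2
Solving: λ = 1, 2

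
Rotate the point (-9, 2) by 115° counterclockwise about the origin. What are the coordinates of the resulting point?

Rotation matrix for 115°: [[cos 115°, -sin 115°], [sin 115°, cos 115°]] ≈ [[-0.422618, -0.906308], [0.906308, -0.422618]]
[[-0.422618, -0.906308], [0.906308, -0.422618]] × [-9, 2]ᵀ ≈ [1.9909, -9.0020]ᵀ
Result: (1.9909, -9.0020)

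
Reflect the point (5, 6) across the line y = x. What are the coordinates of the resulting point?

Reflection across line y = x: (5, 6) → (6, 5)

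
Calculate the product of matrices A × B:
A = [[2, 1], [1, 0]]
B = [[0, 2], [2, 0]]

Matrix multiplication:
C[0][0] = 2×0 + 1×2 = 2
C[0][1] = 2×2 + 1×0 = 4
C[1][0] = 1×0 + 0×2 = 0
C[1][1] = 1×2 + 0×0 = 2
Result: [[2, 4], [0, 2]]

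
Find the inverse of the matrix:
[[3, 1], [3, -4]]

For [[a,b],[c,d]], inverse = (1/det)·[[d,-b],[-c,a]]
det = (3)(-4) - (1)(3) = -12 - 3 = -15
Inverse = (1/-15)·[[-4, -1], [-3, 3]]
= [[4/15, 1/15], [1/5, -1/5]]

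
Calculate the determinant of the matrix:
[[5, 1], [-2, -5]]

For a 2×2 matrix [[a, b], [c, d]], det = ad - bc
det = (5)(-5) - (1)(-2) = -25 - -2 = -23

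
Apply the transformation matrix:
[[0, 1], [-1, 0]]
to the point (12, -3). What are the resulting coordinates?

Matrix multiplication:
[[0, 1], [-1, 0]] × [12, -3]ᵀ
= [(0)(12) + (1)(-3), (-1)(12) + (0)(-3)]ᵀ
= [-3, -12]ᵀ
Result: (-3, -12)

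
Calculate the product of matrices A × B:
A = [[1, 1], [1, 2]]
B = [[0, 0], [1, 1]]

Matrix multiplication:
C[0][0] = 1×0 + 1×1 = 1
C[0][1] = 1×0 + 1×1 = 1
C[1][0] = 1×0 + 2×1 = 2
C[1][1] = 1×0 + 2×1 = 2
Result: [[1, 1], [2, 2]]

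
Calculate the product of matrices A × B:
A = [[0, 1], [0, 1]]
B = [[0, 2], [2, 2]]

Matrix multiplication:
C[0][0] = 0×0 + 1×2 = 2
C[0][1] = 0×2 + 1×2 = 2
C[1][0] = 0×0 + 1×2 = 2
C[1][1] = 0×2 + 1×2 = 2
Result: [[2, 2], [2, 2]]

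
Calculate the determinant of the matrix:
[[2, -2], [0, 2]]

For a 2×2 matrix [[a, b], [c, d]], det = ad - bc
det = (2)(2) - (-2)(0) = 4 - 0 = 4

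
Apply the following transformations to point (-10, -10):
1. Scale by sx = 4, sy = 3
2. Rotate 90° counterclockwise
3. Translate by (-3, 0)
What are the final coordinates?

Step 1: Scale → (-40, -30)
Step 2: Rotate 90° → (30, -40)
Step 3: Translate → (27, -40)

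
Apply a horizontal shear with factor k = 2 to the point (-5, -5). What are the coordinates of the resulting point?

Shear matrix for horizontal shear with factor k = 2:
[[1, 2], [0, 1]]
Result: (-5, -5) → (-15, -5)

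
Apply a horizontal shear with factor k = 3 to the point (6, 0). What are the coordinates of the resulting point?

Shear matrix for horizontal shear with factor k = 3:
[[1, 3], [0, 1]]
Result: (6, 0) → (6, 0)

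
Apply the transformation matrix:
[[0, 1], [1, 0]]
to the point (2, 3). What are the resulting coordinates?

Matrix multiplication:
[[0, 1], [1, 0]] × [2, 3]ᵀ
= [(0)(2) + (1)(3), (1)(2) + (0)(3)]ᵀ
= [3, 2]ᵀ
Result: (3, 2)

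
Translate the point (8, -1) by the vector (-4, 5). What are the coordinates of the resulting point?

Translation by (-4, 5) (homogeneous matrix [[1, 0, -4], [0, 1, 5], [0, 0, 1]]):
x' = 8 + -4 = 4
y' = -1 + 5 = 4
Result: (4, 4)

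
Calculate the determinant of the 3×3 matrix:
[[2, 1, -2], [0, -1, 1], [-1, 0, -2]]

Expansion along first row:
det = 2·det([[-1,1],[0,-2]]) - 1·det([[0,1],[-1,-2]]) + -2·det([[0,-1],[-1,0]])
    = 2·(-1·-2 - 1·0) - 1·(0·-2 - 1·-1) + -2·(0·0 - -1·-1)
    = 2·2 - 1·1 + -2·-1
    = 4 + -1 + 2 = 5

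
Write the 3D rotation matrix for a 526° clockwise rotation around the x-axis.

Rotation matrix for clockwise 526° around x-axis:
A clockwise rotation by 526° is a counterclockwise rotation by -526°.
cos(-526°) = -0.9703, sin(-526°) = -0.2419
Result: [[1, 0, 0], [0, -0.9703, 0.2419], [0, -0.2419, -0.9703]]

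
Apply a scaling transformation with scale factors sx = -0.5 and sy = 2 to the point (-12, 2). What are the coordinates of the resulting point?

Scaling matrix:
[[-0.50, 0], [0, 2]]
Result: (-12 × -0.5, 2 × 2) = (6, 4)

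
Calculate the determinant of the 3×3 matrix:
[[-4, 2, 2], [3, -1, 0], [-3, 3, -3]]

Expansion along first row:
det = -4·det([[-1,0],[3,-3]]) - 2·det([[3,0],[-3,-3]]) + 2·det([[3,-1],[-3,3]])
    = -4·(-1·-3 - 0·3) - 2·(3·-3 - 0·-3) + 2·(3·3 - -1·-3)
    = -4·3 - 2·-9 + 2·6
    = -12 + 18 + 12 = 18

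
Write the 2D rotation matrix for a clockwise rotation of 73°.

Rotation matrix formula: [[cos θ, -sin θ], [sin θ, cos θ]]
A clockwise rotation by 73° is equivalent to a counterclockwise rotation by -73°.
For θ = -73°:
cos(-73°) = 0.2924
sin(-73°) = -0.9563
Result: [[0.2924, 0.9563], [-0.9563, 0.2924]]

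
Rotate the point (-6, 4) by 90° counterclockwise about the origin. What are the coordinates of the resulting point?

Rotation matrix for 90°: [[cos 90°, -sin 90°], [sin 90°, cos 90°]] = [[0, -1], [1, 0]]
[[0, -1], [1, 0]] × [-6, 4]ᵀ = [-4, -6]ᵀ
Result: (-4, -6)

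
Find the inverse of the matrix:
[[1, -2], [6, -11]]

For [[a,b],[c,d]], inverse = (1/det)·[[d,-b],[-c,a]]
det = (1)(-11) - (-2)(6) = -11 - -12 = 1
Inverse = [[-11, 2], [-6, 1]]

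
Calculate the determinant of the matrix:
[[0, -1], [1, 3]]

For a 2×2 matrix [[a, b], [c, d]], det = ad - bc
det = (0)(3) - (-1)(1) = 0 - -1 = 1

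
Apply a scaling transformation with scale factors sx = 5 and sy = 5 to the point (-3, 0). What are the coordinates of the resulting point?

Scaling matrix:
[[5, 0], [0, 5]]
Result: (-3 × 5, 0 × 5) = (-15, 0)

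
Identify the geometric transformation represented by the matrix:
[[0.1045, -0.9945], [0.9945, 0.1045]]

This matrix represents: rotation by 84° counterclockwise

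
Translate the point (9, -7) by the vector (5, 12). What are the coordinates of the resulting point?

Translation by (5, 12) (homogeneous matrix [[1, 0, 5], [0, 1, 12], [0, 0, 1]]):
x' = 9 + 5 = 14
y' = -7 + 12 = 5
Result: (14, 5)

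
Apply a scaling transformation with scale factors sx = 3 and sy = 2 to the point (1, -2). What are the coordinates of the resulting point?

Scaling matrix:
[[3, 0], [0, 2]]
Result: (1 × 3, -2 × 2) = (3, -4)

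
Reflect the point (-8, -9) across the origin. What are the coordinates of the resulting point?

Reflection across origin: (-8, -9) → (8, 9)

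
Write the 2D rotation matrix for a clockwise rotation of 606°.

Rotation matrix formula: [[cos θ, -sin θ], [sin θ, cos θ]]
A clockwise rotation by 606° is equivalent to a counterclockwise rotation by -606°.
For θ = -606°:
cos(-606°) = -0.4067
sin(-606°) = 0.9135
Result: [[-0.4067, -0.9135], [0.9135, -0.4067]]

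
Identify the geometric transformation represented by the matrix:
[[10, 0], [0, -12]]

This matrix represents: non-uniform scaling by sx = 10, sy = -12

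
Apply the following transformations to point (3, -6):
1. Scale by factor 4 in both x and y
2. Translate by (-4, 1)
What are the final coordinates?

Step 1: Scale (3, -6) by 4 → (12, -24)
Step 2: Translate by (-4, 1) → (8, -23)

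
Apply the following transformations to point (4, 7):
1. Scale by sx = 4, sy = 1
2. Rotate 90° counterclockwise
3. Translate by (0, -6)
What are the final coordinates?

Step 1: Scale → (16, 7)
Step 2: Rotate 90° → (-7, 16)
Step 3: Translate → (-7, 10)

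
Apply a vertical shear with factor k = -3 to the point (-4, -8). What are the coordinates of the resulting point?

Shear matrix for vertical shear with factor k = -3:
[[1, 0], [-3, 1]]
Result: (-4, -8) → (-4, 4)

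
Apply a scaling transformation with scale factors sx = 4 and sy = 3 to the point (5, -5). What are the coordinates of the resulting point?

Scaling matrix:
[[4, 0], [0, 3]]
Result: (5 × 4, -5 × 3) = (20, -15)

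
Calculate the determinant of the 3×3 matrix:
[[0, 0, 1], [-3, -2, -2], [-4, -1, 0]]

Expansion along first row:
det = 0·det([[-2,-2],[-1,0]]) - 0·det([[-3,-2],[-4,0]]) + 1·det([[-3,-2],[-4,-1]])
    = 0·(-2·0 - -2·-1) - 0·(-3·0 - -2·-4) + 1·(-3·-1 - -2·-4)
    = 0·-2 - 0·-8 + 1·-5
    = 0 + 0 + -5 = -5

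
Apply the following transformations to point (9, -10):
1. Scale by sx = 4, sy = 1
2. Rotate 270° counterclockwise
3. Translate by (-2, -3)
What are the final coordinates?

Step 1: Scale → (36, -10)
Step 2: Rotate 270° → (-10, -36)
Step 3: Translate → (-12, -39)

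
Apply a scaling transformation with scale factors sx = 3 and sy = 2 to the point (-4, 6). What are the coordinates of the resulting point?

Scaling matrix:
[[3, 0], [0, 2]]
Result: (-4 × 3, 6 × 2) = (-12, 12)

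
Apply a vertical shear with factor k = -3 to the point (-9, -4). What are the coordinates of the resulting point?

Shear matrix for vertical shear with factor k = -3:
[[1, 0], [-3, 1]]
Result: (-9, -4) → (-9, 23)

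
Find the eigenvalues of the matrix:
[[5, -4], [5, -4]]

Characteristic equation: det(A - λI) = 0
λ² - (trace)λ + (det) = 0
trace = 5 + -4 = 1, det = (5)(-4) - (-4)(5) = 0
λ² - (1)λ + (0) = 0
λ = (1 ± √((1)² - 4·(0))) / 2 = (1 ± √1) / 2
Solving: λ = 0, 1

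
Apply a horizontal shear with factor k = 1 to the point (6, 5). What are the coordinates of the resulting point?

Shear matrix for horizontal shear with factor k = 1:
[[1, 1], [0, 1]]
Result: (6, 5) → (11, 5)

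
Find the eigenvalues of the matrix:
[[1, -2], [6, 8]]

Characteristic equation: det(A - λI) = 0
λ² - (trace)λ + (det) = 0
trace = 1 + 8 = 9, det = (1)(8) - (-2)(6) = 20
λ² - (9)λ + (20) = 0
λ = (9 ± √((9)² - 4·(20))) / 2 = (9 ± √1) / 2
Solving: λ = 4, 5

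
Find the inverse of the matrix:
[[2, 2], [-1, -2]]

For [[a,b],[c,d]], inverse = (1/det)·[[d,-b],[-c,a]]
det = (2)(-2) - (2)(-1) = -4 - -2 = -2
Inverse = (1/-2)·[[-2, -2], [1, 2]]
= [[1, 1], [-1/2, -1]]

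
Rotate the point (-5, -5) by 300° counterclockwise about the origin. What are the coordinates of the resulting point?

Rotation matrix for 300°: [[cos 300°, -sin 300°], [sin 300°, cos 300°]] ≈ [[0.500000, 0.866025], [-0.866025, 0.500000]]
[[0.500000, 0.866025], [-0.866025, 0.500000]] × [-5, -5]ᵀ ≈ [-6.8301, 1.8301]ᵀ
Result: (-6.8301, 1.8301)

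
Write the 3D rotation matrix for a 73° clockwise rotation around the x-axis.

Rotation matrix for clockwise 73° around x-axis:
A clockwise rotation by 73° is a counterclockwise rotation by -73°.
cos(-73°) = 0.2924, sin(-73°) = -0.9563
Result: [[1, 0, 0], [0, 0.2924, 0.9563], [0, -0.9563, 0.2924]]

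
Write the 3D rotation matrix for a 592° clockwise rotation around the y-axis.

Rotation matrix for clockwise 592° around y-axis:
A clockwise rotation by 592° is a counterclockwise rotation by -592°.
cos(-592°) = -0.6157, sin(-592°) = 0.7880
Result: [[-0.6157, 0, 0.7880], [0, 1, 0], [-0.7880, 0, -0.6157]]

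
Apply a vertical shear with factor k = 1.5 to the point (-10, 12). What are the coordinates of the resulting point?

Shear matrix for vertical shear with factor k = 1.5:
[[1, 0], [1.50, 1]]
Result: (-10, 12) → (-10, -3)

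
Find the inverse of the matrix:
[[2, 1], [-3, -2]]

For [[a,b],[c,d]], inverse = (1/det)·[[d,-b],[-c,a]]
det = (2)(-2) - (1)(-3) = -4 - -3 = -1
Inverse = (1/-1)·[[-2, -1], [3, 2]]
= [[2, 1], [-3, -2]]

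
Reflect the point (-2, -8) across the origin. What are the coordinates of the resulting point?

Reflection across origin: (-2, -8) → (2, 8)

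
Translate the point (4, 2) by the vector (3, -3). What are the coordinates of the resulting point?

Translation by (3, -3) (homogeneous matrix [[1, 0, 3], [0, 1, -3], [0, 0, 1]]):
x' = 4 + 3 = 7
y' = 2 + -3 = -1
Result: (7, -1)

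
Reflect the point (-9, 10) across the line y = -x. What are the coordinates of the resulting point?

Reflection across line y = -x: (-9, 10) → (-10, 9)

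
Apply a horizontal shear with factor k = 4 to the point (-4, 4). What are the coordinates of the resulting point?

Shear matrix for horizontal shear with factor k = 4:
[[1, 4], [0, 1]]
Result: (-4, 4) → (12, 4)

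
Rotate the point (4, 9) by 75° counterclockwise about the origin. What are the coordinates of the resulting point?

Rotation matrix for 75°: [[cos 75°, -sin 75°], [sin 75°, cos 75°]] ≈ [[0.258819, -0.965926], [0.965926, 0.258819]]
[[0.258819, -0.965926], [0.965926, 0.258819]] × [4, 9]ᵀ ≈ [-7.6581, 6.1931]ᵀ
Result: (-7.6581, 6.1931)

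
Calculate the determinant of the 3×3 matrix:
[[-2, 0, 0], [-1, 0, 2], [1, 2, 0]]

Expansion along first row:
det = -2·det([[0,2],[2,0]]) - 0·det([[-1,2],[1,0]]) + 0·det([[-1,0],[1,2]])
    = -2·(0·0 - 2·2) - 0·(-1·0 - 2·1) + 0·(-1·2 - 0·1)
    = -2·-4 - 0·-2 + 0·-2
    = 8 + 0 + 0 = 8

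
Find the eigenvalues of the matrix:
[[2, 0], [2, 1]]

Characteristic equation: det(A - λI) = 0
λ² - (trace)λ + (det) = 0
trace = 2 + 1 = 3, det = (2)(1) - (0)(2) = 2
λ² - (3)λ + (2) = 0
λ = (3 ± √((3)² - 4·(2))) / 2 = (3 ± √1) / 2
Solving: λ = 1, 2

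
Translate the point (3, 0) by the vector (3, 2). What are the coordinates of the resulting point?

Translation by (3, 2) (homogeneous matrix [[1, 0, 3], [0, 1, 2], [0, 0, 1]]):
x' = 3 + 3 = 6
y' = 0 + 2 = 2
Result: (6, 2)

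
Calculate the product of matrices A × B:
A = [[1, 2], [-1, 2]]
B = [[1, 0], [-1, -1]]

Matrix multiplication:
C[0][0] = 1×1 + 2×-1 = -1
C[0][1] = 1×0 + 2×-1 = -2
C[1][0] = -1×1 + 2×-1 = -3
C[1][1] = -1×0 + 2×-1 = -2
Result: [[-1, -2], [-3, -2]]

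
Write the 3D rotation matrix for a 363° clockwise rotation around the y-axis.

Rotation matrix for clockwise 363° around y-axis:
A clockwise rotation by 363° is a counterclockwise rotation by -363°.
cos(-363°) = 0.9986, sin(-363°) = -0.0523
Result: [[0.9986, 0, -0.0523], [0, 1, 0], [0.0523, 0, 0.9986]]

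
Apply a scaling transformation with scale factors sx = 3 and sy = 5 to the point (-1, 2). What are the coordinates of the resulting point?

Scaling matrix:
[[3, 0], [0, 5]]
Result: (-1 × 3, 2 × 5) = (-3, 10)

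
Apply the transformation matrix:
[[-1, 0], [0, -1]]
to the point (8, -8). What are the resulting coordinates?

Matrix multiplication:
[[-1, 0], [0, -1]] × [8, -8]ᵀ
= [(-1)(8) + (0)(-8), (0)(8) + (-1)(-8)]ᵀ
= [-8, 8]ᵀ
Result: (-8, 8)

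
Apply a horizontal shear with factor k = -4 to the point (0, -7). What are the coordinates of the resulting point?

Shear matrix for horizontal shear with factor k = -4:
[[1, -4], [0, 1]]
Result: (0, -7) → (28, -7)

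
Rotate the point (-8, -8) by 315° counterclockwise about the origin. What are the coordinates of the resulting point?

Rotation matrix for 315°: [[cos 315°, -sin 315°], [sin 315°, cos 315°]] ≈ [[0.707107, 0.707107], [-0.707107, 0.707107]]
[[0.707107, 0.707107], [-0.707107, 0.707107]] × [-8, -8]ᵀ ≈ [-11.3137, 0]ᵀ
Result: (-11.3137, 0)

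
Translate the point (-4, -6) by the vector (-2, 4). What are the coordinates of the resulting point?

Translation by (-2, 4) (homogeneous matrix [[1, 0, -2], [0, 1, 4], [0, 0, 1]]):
x' = -4 + -2 = -6
y' = -6 + 4 = -2
Result: (-6, -2)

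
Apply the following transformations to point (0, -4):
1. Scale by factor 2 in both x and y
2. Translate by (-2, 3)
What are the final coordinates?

Step 1: Scale (0, -4) by 2 → (0, -8)
Step 2: Translate by (-2, 3) → (-2, -5)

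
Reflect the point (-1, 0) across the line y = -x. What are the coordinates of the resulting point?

Reflection across line y = -x: (-1, 0) → (0, 1)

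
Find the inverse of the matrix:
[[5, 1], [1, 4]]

For [[a,b],[c,d]], inverse = (1/det)·[[d,-b],[-c,a]]
det = (5)(4) - (1)(1) = 20 - 1 = 19
Inverse = (1/19)·[[4, -1], [-1, 5]]
= [[4/19, -1/19], [-1/19, 5/19]]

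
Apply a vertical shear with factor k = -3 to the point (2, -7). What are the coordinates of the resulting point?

Shear matrix for vertical shear with factor k = -3:
[[1, 0], [-3, 1]]
Result: (2, -7) → (2, -13)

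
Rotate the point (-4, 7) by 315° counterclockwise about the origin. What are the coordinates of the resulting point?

Rotation matrix for 315°: [[cos 315°, -sin 315°], [sin 315°, cos 315°]] ≈ [[0.707107, 0.707107], [-0.707107, 0.707107]]
[[0.707107, 0.707107], [-0.707107, 0.707107]] × [-4, 7]ᵀ ≈ [2.1213, 7.7782]ᵀ
Result: (2.1213, 7.7782)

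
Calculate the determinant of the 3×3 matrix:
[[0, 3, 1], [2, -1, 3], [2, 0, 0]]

Expansion along first row:
det = 0·det([[-1,3],[0,0]]) - 3·det([[2,3],[2,0]]) + 1·det([[2,-1],[2,0]])
    = 0·(-1·0 - 3·0) - 3·(2·0 - 3·2) + 1·(2·0 - -1·2)
    = 0·0 - 3·-6 + 1·2
    = 0 + 18 + 2 = 20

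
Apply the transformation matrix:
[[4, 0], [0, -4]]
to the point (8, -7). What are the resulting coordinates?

Matrix multiplication:
[[4, 0], [0, -4]] × [8, -7]ᵀ
= [(4)(8) + (0)(-7), (0)(8) + (-4)(-7)]ᵀ
= [32, 28]ᵀ
Result: (32, 28)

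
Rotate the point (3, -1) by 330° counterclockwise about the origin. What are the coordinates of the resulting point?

Rotation matrix for 330°: [[cos 330°, -sin 330°], [sin 330°, cos 330°]] ≈ [[0.866025, 0.500000], [-0.500000, 0.866025]]
[[0.866025, 0.500000], [-0.500000, 0.866025]] × [3, -1]ᵀ ≈ [2.0981, -2.3660]ᵀ
Result: (2.0981, -2.3660)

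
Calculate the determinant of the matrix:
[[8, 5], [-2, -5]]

For a 2×2 matrix [[a, b], [c, d]], det = ad - bc
det = (8)(-5) - (5)(-2) = -40 - -10 = -30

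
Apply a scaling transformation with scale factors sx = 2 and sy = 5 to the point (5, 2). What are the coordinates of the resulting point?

Scaling matrix:
[[2, 0], [0, 5]]
Result: (5 × 2, 2 × 5) = (10, 10)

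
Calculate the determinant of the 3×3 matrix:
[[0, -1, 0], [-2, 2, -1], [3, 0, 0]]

Expansion along first row:
det = 0·det([[2,-1],[0,0]]) - -1·det([[-2,-1],[3,0]]) + 0·det([[-2,2],[3,0]])
    = 0·(2·0 - -1·0) - -1·(-2·0 - -1·3) + 0·(-2·0 - 2·3)
    = 0·0 - -1·3 + 0·-6
    = 0 + 3 + 0 = 3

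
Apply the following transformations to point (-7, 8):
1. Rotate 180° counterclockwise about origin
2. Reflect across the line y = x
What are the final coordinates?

Step 1: Rotate 180° → (7, -8)
Step 2: Reflect across line y = x → (-8, 7)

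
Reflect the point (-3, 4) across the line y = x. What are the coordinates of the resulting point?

Reflection across line y = x: (-3, 4) → (4, -3)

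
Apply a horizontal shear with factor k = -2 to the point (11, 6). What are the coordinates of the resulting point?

Shear matrix for horizontal shear with factor k = -2:
[[1, -2], [0, 1]]
Result: (11, 6) → (-1, 6)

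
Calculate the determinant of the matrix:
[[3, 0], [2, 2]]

For a 2×2 matrix [[a, b], [c, d]], det = ad - bc
det = (3)(2) - (0)(2) = 6 - 0 = 6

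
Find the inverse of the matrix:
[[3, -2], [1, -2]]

For [[a,b],[c,d]], inverse = (1/det)·[[d,-b],[-c,a]]
det = (3)(-2) - (-2)(1) = -6 - -2 = -4
Inverse = (1/-4)·[[-2, 2], [-1, 3]]
= [[1/2, -1/2], [1/4, -3/4]]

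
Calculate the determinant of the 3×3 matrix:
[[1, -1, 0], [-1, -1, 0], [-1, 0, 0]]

Expansion along first row:
det = 1·det([[-1,0],[0,0]]) - -1·det([[-1,0],[-1,0]]) + 0·det([[-1,-1],[-1,0]])
    = 1·(-1·0 - 0·0) - -1·(-1·0 - 0·-1) + 0·(-1·0 - -1·-1)
    = 1·0 - -1·0 + 0·-1
    = 0 + 0 + 0 = 0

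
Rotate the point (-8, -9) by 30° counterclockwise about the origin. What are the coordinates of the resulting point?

Rotation matrix for 30°: [[cos 30°, -sin 30°], [sin 30°, cos 30°]] ≈ [[0.866025, -0.500000], [0.500000, 0.866025]]
[[0.866025, -0.500000], [0.500000, 0.866025]] × [-8, -9]ᵀ ≈ [-2.4282, -11.7942]ᵀ
Result: (-2.4282, -11.7942)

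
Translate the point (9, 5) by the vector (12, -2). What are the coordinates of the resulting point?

Translation by (12, -2) (homogeneous matrix [[1, 0, 12], [0, 1, -2], [0, 0, 1]]):
x' = 9 + 12 = 21
y' = 5 + -2 = 3
Result: (21, 3)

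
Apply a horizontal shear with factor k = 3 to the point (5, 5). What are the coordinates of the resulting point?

Shear matrix for horizontal shear with factor k = 3:
[[1, 3], [0, 1]]
Result: (5, 5) → (20, 5)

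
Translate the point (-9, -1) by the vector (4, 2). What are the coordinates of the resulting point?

Translation by (4, 2) (homogeneous matrix [[1, 0, 4], [0, 1, 2], [0, 0, 1]]):
x' = -9 + 4 = -5
y' = -1 + 2 = 1
Result: (-5, 1)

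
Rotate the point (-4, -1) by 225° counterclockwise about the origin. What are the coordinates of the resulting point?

Rotation matrix for 225°: [[cos 225°, -sin 225°], [sin 225°, cos 225°]] ≈ [[-0.707107, 0.707107], [-0.707107, -0.707107]]
[[-0.707107, 0.707107], [-0.707107, -0.707107]] × [-4, -1]ᵀ ≈ [2.1213, 3.5355]ᵀ
Result: (2.1213, 3.5355)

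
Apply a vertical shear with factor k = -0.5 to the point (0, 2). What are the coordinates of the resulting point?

Shear matrix for vertical shear with factor k = -0.5:
[[1, 0], [-0.50, 1]]
Result: (0, 2) → (0, 2)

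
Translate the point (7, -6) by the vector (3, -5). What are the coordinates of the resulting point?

Translation by (3, -5) (homogeneous matrix [[1, 0, 3], [0, 1, -5], [0, 0, 1]]):
x' = 7 + 3 = 10
y' = -6 + -5 = -11
Result: (10, -11)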